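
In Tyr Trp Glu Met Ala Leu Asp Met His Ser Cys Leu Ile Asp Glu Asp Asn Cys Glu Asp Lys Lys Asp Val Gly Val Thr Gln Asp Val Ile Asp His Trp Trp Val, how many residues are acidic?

10

The acidic residues are Asp (D) and Glu (E), whose side chains end in a carboxylate group.
Matching residues: Glu3, Asp7, Asp14, Glu15, Asp16, Glu19, Asp20, Asp23, Asp29, Asp32.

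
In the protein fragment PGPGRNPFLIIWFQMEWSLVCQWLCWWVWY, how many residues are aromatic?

The aromatic amino acids are Phe (F, benzyl), Trp (W, indole), and Tyr (Y, phenol).
Matching residues: F8, W12, F13, W17, W23, W26, W27, W29, Y30.

9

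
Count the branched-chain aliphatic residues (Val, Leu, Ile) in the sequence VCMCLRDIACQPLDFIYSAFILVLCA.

Matching residues: V1, L5, I8, L13, I16, I21, L22, V23, L24.

9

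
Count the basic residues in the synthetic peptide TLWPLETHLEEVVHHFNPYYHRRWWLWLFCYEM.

Lysine (K), arginine (R), and histidine (H) have basic, nitrogen-containing side chains.
Matching residues: H8, H14, H15, H21, R22, R23.

6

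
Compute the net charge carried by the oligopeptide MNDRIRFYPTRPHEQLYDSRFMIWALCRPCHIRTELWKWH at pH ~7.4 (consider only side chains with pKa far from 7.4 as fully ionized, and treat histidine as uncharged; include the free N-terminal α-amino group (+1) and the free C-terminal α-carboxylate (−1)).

At pH ~7.4 the Lys and Arg side chains are protonated (+1), the Asp and Glu side chains are deprotonated (−1), and with His taken as neutral all other side chains carry no charge.
Positive (K, R): R4, R6, R11, R20, R28, R33, K38 → +7.
Negative (D, E): D3, E14, D18, E35 → −4.
The N-terminus (+1) and C-terminus (−1) cancel.
Net charge = (+7) + (−4) = +3.

+3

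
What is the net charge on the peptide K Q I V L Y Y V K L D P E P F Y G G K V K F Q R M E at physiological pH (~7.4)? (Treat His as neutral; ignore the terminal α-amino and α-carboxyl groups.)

+2

The side chains ionized at physiological pH are Lys/Arg (+1) and Asp/Glu (−1); with His treated as neutral, nothing else contributes.
Positive (K, R): K1, K9, K19, K21, R24 → +5.
Negative (D, E): D11, E13, E26 → −3.
Net charge = (+5) + (−3) = +2.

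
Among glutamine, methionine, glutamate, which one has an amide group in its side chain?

Asparagine (N) and glutamine (Q) have uncharged amide side chains.
Of the listed options, only glutamine belongs to this group.

glutamine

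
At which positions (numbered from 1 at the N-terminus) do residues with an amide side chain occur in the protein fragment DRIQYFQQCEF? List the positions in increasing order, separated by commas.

Only N (asparagine) and Q (glutamine) carry a side-chain carboxamide.
Matching residues: Q4, Q7, Q8.

4, 7, 8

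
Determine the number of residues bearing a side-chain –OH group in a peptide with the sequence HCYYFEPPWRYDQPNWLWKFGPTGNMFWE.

Serine (S), threonine (T), and tyrosine (Y) each carry a hydroxyl group on the side chain.
Matching residues: Y3, Y4, Y11, T23.

4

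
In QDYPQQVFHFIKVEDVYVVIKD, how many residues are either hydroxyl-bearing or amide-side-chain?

Hydroxyl-bearing: S, T, Y. Amide-side-chain: N, Q.
Hydroxyl-bearing residues here: Y3, Y17 (2).
Amide-side-chain residues here: Q1, Q5, Q6 (3).
The two groups share no amino acid, so total = 2 + 3 = 5.

5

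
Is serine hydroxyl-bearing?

Serine (S), threonine (T), and tyrosine (Y) each carry a hydroxyl group on the side chain.
Serine is in this group.

Yes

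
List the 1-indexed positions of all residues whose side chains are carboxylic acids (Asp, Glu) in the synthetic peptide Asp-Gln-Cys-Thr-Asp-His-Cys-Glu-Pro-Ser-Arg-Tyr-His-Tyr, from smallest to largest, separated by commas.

1, 5, 8

Matching residues: Asp1, Asp5, Glu8.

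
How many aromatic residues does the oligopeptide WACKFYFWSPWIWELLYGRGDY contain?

9

Phenylalanine (F), tryptophan (W), and tyrosine (Y) have aromatic ring side chains.
Matching residues: W1, F5, Y6, F7, W8, W11, W13, Y17, Y22.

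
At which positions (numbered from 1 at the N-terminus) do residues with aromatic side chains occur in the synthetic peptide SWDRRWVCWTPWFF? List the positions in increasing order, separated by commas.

The aromatic amino acids are Phe (F, benzyl), Trp (W, indole), and Tyr (Y, phenol).
Matching residues: W2, W6, W9, W12, F13, F14.

2, 6, 9, 12, 13, 14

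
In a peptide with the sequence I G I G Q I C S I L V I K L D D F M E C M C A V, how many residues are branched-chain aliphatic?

The BCAAs are Val, Leu, and Ile — aliphatic side chains with a branch point.
Matching residues: I1, I3, I6, I9, L10, V11, I12, L14, V24.

9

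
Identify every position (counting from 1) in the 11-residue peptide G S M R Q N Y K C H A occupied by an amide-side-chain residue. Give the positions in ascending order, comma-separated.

5, 6

Only N (asparagine) and Q (glutamine) carry a side-chain carboxamide.
Matching residues: Q5, N6.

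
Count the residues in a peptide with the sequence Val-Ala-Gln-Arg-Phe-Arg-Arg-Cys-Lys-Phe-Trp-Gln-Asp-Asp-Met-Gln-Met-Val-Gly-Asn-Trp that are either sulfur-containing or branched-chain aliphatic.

Sulfur-containing: C, M. Branched-chain aliphatic: I, L, V.
Sulfur-containing residues here: Cys8, Met15, Met17 (3).
Branched-chain aliphatic residues here: Val1, Val18 (2).
The two groups share no amino acid, so total = 3 + 2 = 5.

5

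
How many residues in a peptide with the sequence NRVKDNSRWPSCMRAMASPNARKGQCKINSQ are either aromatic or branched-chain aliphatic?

Aromatic: F, W, Y. Branched-chain aliphatic: I, L, V.
Aromatic residues here: W9 (1).
Branched-chain aliphatic residues here: V3, I28 (2).
The two groups share no amino acid, so total = 1 + 2 = 3.

3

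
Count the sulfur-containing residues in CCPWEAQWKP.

Only Cys (C) and Met (M) have a sulfur atom in the side chain.
Matching residues: C1, C2.

2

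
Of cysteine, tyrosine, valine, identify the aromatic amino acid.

The aromatic amino acids are Phe (F, benzyl), Trp (W, indole), and Tyr (Y, phenol).
Of the listed options, only tyrosine belongs to this group.

tyrosine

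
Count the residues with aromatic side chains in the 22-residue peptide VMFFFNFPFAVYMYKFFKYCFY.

The aromatic amino acids are Phe (F, benzyl), Trp (W, indole), and Tyr (Y, phenol).
Matching residues: F3, F4, F5, F7, F9, Y12, Y14, F16, F17, Y19, F21, Y22.

12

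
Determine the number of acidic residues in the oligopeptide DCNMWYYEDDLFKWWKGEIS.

5

Only D (aspartate) and E (glutamate) carry a side-chain carboxylic acid.
Matching residues: D1, E8, D9, D10, E18.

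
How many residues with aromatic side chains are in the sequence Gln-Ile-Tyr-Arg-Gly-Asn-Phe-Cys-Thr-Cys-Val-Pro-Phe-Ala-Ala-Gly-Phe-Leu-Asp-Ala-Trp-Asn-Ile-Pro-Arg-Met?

5

The aromatic amino acids are Phe (F, benzyl), Trp (W, indole), and Tyr (Y, phenol).
Matching residues: Tyr3, Phe7, Phe13, Phe17, Trp21.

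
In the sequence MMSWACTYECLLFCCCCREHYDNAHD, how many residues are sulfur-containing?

8

Only Cys (C) and Met (M) have a sulfur atom in the side chain.
Matching residues: M1, M2, C6, C10, C14, C15, C16, C17.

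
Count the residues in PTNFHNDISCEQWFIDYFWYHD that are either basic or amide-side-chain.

Basic: H, K, R. Amide-side-chain: N, Q.
Basic residues here: H5, H21 (2).
Amide-side-chain residues here: N3, N6, Q12 (3).
The two groups share no amino acid, so total = 2 + 3 = 5.

5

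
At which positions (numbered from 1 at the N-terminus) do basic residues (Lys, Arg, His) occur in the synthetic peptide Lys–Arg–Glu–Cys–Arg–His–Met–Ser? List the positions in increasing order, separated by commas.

Matching residues: Lys1, Arg2, Arg5, His6.

1, 2, 5, 6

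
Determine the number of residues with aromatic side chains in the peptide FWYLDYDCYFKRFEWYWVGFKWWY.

The aromatic amino acids are Phe (F, benzyl), Trp (W, indole), and Tyr (Y, phenol).
Matching residues: F1, W2, Y3, Y6, Y9, F10, F13, W15, Y16, W17, F20, W22, W23, Y24.

14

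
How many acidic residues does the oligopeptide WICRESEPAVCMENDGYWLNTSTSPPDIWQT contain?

5

Only D (aspartate) and E (glutamate) carry a side-chain carboxylic acid.
Matching residues: E5, E7, E13, D15, D27.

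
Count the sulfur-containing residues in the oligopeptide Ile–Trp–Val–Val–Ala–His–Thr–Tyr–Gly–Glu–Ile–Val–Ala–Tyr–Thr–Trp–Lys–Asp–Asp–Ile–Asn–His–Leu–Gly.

0

The sulfur-bearing residues are cysteine (–SH) and methionine (–S–CH₃).
None of the 24 residues belong to this group.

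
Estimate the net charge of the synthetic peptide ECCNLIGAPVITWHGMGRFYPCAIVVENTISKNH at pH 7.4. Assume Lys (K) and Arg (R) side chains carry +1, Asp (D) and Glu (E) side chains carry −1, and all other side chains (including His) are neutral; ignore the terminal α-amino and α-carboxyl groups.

Positive (K, R): R18, K32 → +2.
Negative (D, E): E1, E27 → −2.
Net charge = (+2) + (−2) = 0.

0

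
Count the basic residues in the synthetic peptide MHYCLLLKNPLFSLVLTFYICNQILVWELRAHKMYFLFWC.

K, R, and H are the three residues with basic side chains (ε-amine, guanidinium, and imidazole respectively).
Matching residues: H2, K8, R30, H32, K33.

5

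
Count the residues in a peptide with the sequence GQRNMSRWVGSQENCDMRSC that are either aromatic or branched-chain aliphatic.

Aromatic: F, W, Y. Branched-chain aliphatic: I, L, V.
Aromatic residues here: W8 (1).
Branched-chain aliphatic residues here: V9 (1).
The two groups share no amino acid, so total = 1 + 1 = 2.

2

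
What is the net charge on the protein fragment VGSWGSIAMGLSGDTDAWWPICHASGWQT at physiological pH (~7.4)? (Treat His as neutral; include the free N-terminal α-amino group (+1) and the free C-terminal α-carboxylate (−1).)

Near pH 7.4, K and R contribute +1 each, D and E contribute −1 each, and every other side chain (His included, as stated) is uncharged.
Positive (K, R): none → +0.
Negative (D, E): D14, D16 → −2.
The N-terminus (+1) and C-terminus (−1) cancel.
Net charge = (+0) + (−2) = −2.

-2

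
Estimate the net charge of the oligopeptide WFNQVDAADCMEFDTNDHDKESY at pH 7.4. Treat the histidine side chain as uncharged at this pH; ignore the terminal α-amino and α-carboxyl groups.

The side chains ionized at physiological pH are Lys/Arg (+1) and Asp/Glu (−1); with His treated as neutral, nothing else contributes.
Positive (K, R): K20 → +1.
Negative (D, E): D6, D9, E12, D14, D17, D19, E21 → −7.
Net charge = (+1) + (−7) = −6.

-6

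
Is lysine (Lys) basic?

K, R, and H are the three residues with basic side chains (ε-amine, guanidinium, and imidazole respectively).
Lysine is in this group.

Yes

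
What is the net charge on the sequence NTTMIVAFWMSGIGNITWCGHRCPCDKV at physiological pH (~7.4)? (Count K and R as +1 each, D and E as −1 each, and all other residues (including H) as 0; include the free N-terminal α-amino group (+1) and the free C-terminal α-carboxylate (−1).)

Positive (K, R): R22, K27 → +2.
Negative (D, E): D26 → −1.
The N-terminus (+1) and C-terminus (−1) cancel.
Net charge = (+2) + (−1) = +1.

+1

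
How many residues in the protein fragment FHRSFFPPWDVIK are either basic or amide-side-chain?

Basic: H, K, R. Amide-side-chain: N, Q.
Basic residues here: H2, R3, K13 (3).
Amide-side-chain residues here: none (0).
The two groups share no amino acid, so total = 3 + 0 = 3.

3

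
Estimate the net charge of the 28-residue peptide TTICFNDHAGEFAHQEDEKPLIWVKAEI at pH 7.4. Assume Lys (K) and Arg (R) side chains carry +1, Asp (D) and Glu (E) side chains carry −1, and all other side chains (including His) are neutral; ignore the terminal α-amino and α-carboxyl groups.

-4

Positive (K, R): K19, K25 → +2.
Negative (D, E): D7, E11, E16, D17, E18, E27 → −6.
Net charge = (+2) + (−6) = −4.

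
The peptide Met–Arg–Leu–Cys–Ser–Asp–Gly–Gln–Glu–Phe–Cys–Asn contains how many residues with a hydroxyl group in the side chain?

The –OH-bearing residues are Ser, Thr (aliphatic alcohols), and Tyr (phenol).
Matching residues: Ser5.

1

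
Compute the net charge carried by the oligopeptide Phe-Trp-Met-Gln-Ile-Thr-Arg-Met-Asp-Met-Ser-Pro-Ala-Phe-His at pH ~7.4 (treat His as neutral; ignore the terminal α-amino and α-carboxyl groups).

0

Near pH 7.4, K and R contribute +1 each, D and E contribute −1 each, and every other side chain (His included, as stated) is uncharged.
Positive (K, R): Arg7 → +1.
Negative (D, E): Asp9 → −1.
Net charge = (+1) + (−1) = 0.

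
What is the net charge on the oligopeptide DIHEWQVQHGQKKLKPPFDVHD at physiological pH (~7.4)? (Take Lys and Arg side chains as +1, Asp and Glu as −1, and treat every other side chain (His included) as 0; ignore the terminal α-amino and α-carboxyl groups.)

-1

Positive (K, R): K12, K13, K15 → +3.
Negative (D, E): D1, E4, D19, D22 → −4.
Net charge = (+3) + (−4) = −1.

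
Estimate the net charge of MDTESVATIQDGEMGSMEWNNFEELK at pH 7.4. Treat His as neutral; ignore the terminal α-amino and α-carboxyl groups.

-6

At pH ~7.4 the Lys and Arg side chains are protonated (+1), the Asp and Glu side chains are deprotonated (−1), and with His taken as neutral all other side chains carry no charge.
Positive (K, R): K26 → +1.
Negative (D, E): D2, E4, D11, E13, E18, E23, E24 → −7.
Net charge = (+1) + (−7) = −6.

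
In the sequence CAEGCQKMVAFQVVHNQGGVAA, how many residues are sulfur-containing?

3

The sulfur-bearing residues are cysteine (–SH) and methionine (–S–CH₃).
Matching residues: C1, C5, M8.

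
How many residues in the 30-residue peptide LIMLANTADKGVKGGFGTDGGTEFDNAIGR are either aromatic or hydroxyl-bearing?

Aromatic: F, W, Y. Hydroxyl-bearing: S, T, Y.
Aromatic residues here: F16, F24 (2).
Hydroxyl-bearing residues here: T7, T18, T22 (3).
(Y belongs to both groups, but none appear in this sequence.) Total = 2 + 3 = 5.

5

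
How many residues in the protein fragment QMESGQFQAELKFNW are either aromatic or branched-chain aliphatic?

Aromatic: F, W, Y. Branched-chain aliphatic: I, L, V.
Aromatic residues here: F7, F13, W15 (3).
Branched-chain aliphatic residues here: L11 (1).
The two groups share no amino acid, so total = 3 + 1 = 4.

4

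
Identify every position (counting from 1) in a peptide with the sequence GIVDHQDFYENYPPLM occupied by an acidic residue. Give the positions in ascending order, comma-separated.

4, 7, 10

Aspartate (D) and glutamate (E) have carboxylic-acid side chains and are the acidic amino acids.
Matching residues: D4, D7, E10.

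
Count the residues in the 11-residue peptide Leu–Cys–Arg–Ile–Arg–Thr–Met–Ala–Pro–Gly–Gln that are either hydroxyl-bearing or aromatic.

Hydroxyl-bearing: S, T, Y. Aromatic: F, W, Y.
Hydroxyl-bearing residues here: Thr6 (1).
Aromatic residues here: none (0).
(Y belongs to both groups, but none appear in this sequence.) Total = 1 + 0 = 1.

1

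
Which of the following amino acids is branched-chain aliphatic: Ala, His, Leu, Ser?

Leu

Valine (V), leucine (L), and isoleucine (I) are the branched-chain amino acids.
Of the listed options, only Leu belongs to this group.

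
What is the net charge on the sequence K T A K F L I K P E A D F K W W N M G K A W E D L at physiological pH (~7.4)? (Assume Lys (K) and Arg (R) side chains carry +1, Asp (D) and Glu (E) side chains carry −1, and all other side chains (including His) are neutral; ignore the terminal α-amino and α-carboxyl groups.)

Positive (K, R): K1, K4, K8, K14, K20 → +5.
Negative (D, E): E10, D12, E23, D24 → −4.
Net charge = (+5) + (−4) = +1.

+1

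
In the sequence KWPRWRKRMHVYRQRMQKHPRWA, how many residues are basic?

11

Lysine (K), arginine (R), and histidine (H) have basic, nitrogen-containing side chains.
Matching residues: K1, R4, R6, K7, R8, H10, R13, R15, K18, H19, R21.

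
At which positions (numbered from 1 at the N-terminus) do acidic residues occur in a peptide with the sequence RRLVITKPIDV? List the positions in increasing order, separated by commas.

Aspartate (D) and glutamate (E) have carboxylic-acid side chains and are the acidic amino acids.
Matching residues: D10.

10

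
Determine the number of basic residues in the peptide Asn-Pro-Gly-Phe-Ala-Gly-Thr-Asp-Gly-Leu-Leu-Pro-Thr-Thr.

0

The basic amino acids are Lys (K), Arg (R), and His (H).
None of the 14 residues belong to this group.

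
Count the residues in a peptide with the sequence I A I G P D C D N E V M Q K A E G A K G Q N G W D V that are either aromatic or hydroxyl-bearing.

Aromatic: F, W, Y. Hydroxyl-bearing: S, T, Y.
Aromatic residues here: W24 (1).
Hydroxyl-bearing residues here: none (0).
(Y belongs to both groups, but none appear in this sequence.) Total = 1 + 0 = 1.

1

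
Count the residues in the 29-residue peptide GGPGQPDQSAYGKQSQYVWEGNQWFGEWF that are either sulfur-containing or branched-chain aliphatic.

Sulfur-containing: C, M. Branched-chain aliphatic: I, L, V.
Sulfur-containing residues here: none (0).
Branched-chain aliphatic residues here: V18 (1).
The two groups share no amino acid, so total = 0 + 1 = 1.

1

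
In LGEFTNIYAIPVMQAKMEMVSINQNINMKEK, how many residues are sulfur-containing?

Only Cys (C) and Met (M) have a sulfur atom in the side chain.
Matching residues: M13, M17, M19, M28.

4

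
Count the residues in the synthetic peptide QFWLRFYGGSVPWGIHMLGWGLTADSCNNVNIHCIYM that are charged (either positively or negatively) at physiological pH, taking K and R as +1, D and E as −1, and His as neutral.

2

Charged side chains at pH ~7.4: K, R (positive); D, E (negative).
Matching residues: R5, D25.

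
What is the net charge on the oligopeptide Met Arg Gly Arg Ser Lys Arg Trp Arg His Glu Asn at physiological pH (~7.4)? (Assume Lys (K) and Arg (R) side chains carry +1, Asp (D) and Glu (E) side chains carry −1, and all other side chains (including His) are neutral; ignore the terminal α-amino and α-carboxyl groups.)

Positive (K, R): Arg2, Arg4, Lys6, Arg7, Arg9 → +5.
Negative (D, E): Glu11 → −1.
Net charge = (+5) + (−1) = +4.

+4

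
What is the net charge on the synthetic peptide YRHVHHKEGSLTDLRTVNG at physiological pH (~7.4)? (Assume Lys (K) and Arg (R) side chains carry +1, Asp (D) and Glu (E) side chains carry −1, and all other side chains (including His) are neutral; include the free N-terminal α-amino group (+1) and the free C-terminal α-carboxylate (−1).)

+1

Positive (K, R): R2, K7, R15 → +3.
Negative (D, E): E8, D13 → −2.
The N-terminus (+1) and C-terminus (−1) cancel.
Net charge = (+3) + (−2) = +1.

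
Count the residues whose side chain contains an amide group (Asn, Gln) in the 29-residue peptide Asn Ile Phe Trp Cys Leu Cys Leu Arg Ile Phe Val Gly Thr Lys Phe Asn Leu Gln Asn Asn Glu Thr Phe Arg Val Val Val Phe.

Matching residues: Asn1, Asn17, Gln19, Asn20, Asn21.

5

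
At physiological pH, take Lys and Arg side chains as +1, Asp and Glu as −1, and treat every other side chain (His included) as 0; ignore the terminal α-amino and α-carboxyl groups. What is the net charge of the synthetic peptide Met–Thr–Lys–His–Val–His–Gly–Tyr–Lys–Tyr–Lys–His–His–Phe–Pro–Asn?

Positive (K, R): Lys3, Lys9, Lys11 → +3.
Negative (D, E): none → −0.
Net charge = (+3) + (−0) = +3.

+3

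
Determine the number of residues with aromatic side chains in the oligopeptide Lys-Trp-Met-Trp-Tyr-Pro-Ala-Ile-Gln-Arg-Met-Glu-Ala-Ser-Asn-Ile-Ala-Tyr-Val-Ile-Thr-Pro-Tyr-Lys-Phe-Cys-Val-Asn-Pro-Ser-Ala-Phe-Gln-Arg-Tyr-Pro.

The aromatic amino acids are Phe (F, benzyl), Trp (W, indole), and Tyr (Y, phenol).
Matching residues: Trp2, Trp4, Tyr5, Tyr18, Tyr23, Phe25, Phe32, Tyr35.

8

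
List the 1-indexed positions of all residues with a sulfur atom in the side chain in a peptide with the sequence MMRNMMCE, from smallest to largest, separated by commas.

1, 2, 5, 6, 7

Only Cys (C) and Met (M) have a sulfur atom in the side chain.
Matching residues: M1, M2, M5, M6, C7.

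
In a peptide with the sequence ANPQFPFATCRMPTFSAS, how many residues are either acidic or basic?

1

Acidic: D, E. Basic: H, K, R.
Acidic residues here: none (0).
Basic residues here: R11 (1).
The two groups share no amino acid, so total = 0 + 1 = 1.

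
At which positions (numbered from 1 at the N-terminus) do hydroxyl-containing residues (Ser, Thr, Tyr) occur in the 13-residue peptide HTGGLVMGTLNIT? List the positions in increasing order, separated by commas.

2, 9, 13

Matching residues: T2, T9, T13.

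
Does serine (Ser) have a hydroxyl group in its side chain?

Yes

The –OH-bearing residues are Ser, Thr (aliphatic alcohols), and Tyr (phenol).
Serine is in this group.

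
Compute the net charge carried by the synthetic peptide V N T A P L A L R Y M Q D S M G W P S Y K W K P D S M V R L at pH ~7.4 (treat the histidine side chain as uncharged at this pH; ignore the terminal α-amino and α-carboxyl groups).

+2

At pH ~7.4 the Lys and Arg side chains are protonated (+1), the Asp and Glu side chains are deprotonated (−1), and with His taken as neutral all other side chains carry no charge.
Positive (K, R): R9, K21, K23, R29 → +4.
Negative (D, E): D13, D25 → −2.
Net charge = (+4) + (−2) = +2.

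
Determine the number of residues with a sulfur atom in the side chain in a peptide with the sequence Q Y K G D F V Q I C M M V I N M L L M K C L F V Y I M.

Only Cys (C) and Met (M) have a sulfur atom in the side chain.
Matching residues: C10, M11, M12, M16, M19, C21, M27.

7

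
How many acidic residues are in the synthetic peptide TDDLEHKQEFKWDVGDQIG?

6

Only D (aspartate) and E (glutamate) carry a side-chain carboxylic acid.
Matching residues: D2, D3, E5, E9, D13, D16.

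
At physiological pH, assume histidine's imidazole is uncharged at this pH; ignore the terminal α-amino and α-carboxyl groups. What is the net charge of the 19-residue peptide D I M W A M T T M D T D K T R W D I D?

The side chains ionized at physiological pH are Lys/Arg (+1) and Asp/Glu (−1); with His treated as neutral, nothing else contributes.
Positive (K, R): K13, R15 → +2.
Negative (D, E): D1, D10, D12, D17, D19 → −5.
Net charge = (+2) + (−5) = −3.

-3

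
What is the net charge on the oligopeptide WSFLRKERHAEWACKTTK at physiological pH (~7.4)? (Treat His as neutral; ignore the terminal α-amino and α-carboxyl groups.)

+3

The side chains ionized at physiological pH are Lys/Arg (+1) and Asp/Glu (−1); with His treated as neutral, nothing else contributes.
Positive (K, R): R5, K6, R8, K15, K18 → +5.
Negative (D, E): E7, E11 → −2.
Net charge = (+5) + (−2) = +3.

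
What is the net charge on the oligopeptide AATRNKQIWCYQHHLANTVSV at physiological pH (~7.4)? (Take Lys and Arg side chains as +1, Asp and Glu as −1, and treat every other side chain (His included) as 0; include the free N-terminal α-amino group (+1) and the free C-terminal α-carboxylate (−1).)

Positive (K, R): R4, K6 → +2.
Negative (D, E): none → −0.
The N-terminus (+1) and C-terminus (−1) cancel.
Net charge = (+2) + (−0) = +2.

+2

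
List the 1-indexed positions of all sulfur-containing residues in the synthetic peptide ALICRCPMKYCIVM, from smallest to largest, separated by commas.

The sulfur-bearing residues are cysteine (–SH) and methionine (–S–CH₃).
Matching residues: C4, C6, M8, C11, M14.

4, 6, 8, 11, 14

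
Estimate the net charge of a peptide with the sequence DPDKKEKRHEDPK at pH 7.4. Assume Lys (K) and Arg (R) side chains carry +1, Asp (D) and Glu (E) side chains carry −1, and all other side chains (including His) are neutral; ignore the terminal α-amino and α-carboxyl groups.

0

Positive (K, R): K4, K5, K7, R8, K13 → +5.
Negative (D, E): D1, D3, E6, E10, D11 → −5.
Net charge = (+5) + (−5) = 0.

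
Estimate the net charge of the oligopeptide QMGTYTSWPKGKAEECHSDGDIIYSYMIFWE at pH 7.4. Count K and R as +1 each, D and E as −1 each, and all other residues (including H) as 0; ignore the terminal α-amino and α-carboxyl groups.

Positive (K, R): K10, K12 → +2.
Negative (D, E): E14, E15, D19, D21, E31 → −5.
Net charge = (+2) + (−5) = −3.

-3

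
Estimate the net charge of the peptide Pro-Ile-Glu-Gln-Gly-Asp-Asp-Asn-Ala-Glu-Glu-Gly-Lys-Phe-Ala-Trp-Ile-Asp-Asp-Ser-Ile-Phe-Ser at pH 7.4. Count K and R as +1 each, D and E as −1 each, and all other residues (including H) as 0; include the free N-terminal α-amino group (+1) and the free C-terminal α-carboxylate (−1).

Positive (K, R): Lys13 → +1.
Negative (D, E): Glu3, Asp6, Asp7, Glu10, Glu11, Asp18, Asp19 → −7.
The N-terminus (+1) and C-terminus (−1) cancel.
Net charge = (+1) + (−7) = −6.

-6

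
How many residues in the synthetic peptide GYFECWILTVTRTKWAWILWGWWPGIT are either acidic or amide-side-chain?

1

Acidic: D, E. Amide-side-chain: N, Q.
Acidic residues here: E4 (1).
Amide-side-chain residues here: none (0).
The two groups share no amino acid, so total = 1 + 0 = 1.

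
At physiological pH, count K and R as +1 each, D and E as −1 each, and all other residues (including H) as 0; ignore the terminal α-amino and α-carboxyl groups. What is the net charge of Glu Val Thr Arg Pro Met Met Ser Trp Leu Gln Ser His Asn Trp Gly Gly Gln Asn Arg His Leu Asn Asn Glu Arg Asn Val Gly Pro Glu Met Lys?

Positive (K, R): Arg4, Arg20, Arg26, Lys33 → +4.
Negative (D, E): Glu1, Glu25, Glu31 → −3.
Net charge = (+4) + (−3) = +1.

+1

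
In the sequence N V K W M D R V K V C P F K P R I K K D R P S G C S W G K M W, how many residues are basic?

The basic amino acids are Lys (K), Arg (R), and His (H).
Matching residues: K3, R7, K9, K14, R16, K18, K19, R21, K29.

9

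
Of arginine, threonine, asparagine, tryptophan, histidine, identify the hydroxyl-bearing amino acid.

threonine

The –OH-bearing residues are Ser, Thr (aliphatic alcohols), and Tyr (phenol).
Of the listed options, only threonine belongs to this group.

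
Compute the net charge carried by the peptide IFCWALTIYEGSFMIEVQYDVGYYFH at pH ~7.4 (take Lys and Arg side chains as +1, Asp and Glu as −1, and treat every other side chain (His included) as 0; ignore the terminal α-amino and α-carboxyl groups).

Positive (K, R): none → +0.
Negative (D, E): E10, E16, D20 → −3.
Net charge = (+0) + (−3) = −3.

-3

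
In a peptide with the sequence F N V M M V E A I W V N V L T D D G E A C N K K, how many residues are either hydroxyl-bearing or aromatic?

3

Hydroxyl-bearing: S, T, Y. Aromatic: F, W, Y.
Hydroxyl-bearing residues here: T15 (1).
Aromatic residues here: F1, W10 (2).
(Y belongs to both groups, but none appear in this sequence.) Total = 1 + 2 = 3.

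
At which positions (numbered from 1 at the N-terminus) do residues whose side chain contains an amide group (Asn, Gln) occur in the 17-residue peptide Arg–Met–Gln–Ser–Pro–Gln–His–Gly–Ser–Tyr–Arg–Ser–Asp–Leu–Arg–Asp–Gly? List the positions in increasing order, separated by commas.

Matching residues: Gln3, Gln6.

3, 6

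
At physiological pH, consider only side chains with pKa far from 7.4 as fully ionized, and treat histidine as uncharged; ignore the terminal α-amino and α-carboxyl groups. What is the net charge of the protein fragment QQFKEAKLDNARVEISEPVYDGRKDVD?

-2

Near pH 7.4, K and R contribute +1 each, D and E contribute −1 each, and every other side chain (His included, as stated) is uncharged.
Positive (K, R): K4, K7, R12, R23, K24 → +5.
Negative (D, E): E5, D9, E14, E17, D21, D25, D27 → −7.
Net charge = (+5) + (−7) = −2.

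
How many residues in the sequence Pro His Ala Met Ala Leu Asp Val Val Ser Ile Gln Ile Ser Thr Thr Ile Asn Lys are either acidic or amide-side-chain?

Acidic: D, E. Amide-side-chain: N, Q.
Acidic residues here: Asp7 (1).
Amide-side-chain residues here: Gln12, Asn18 (2).
The two groups share no amino acid, so total = 1 + 2 = 3.

3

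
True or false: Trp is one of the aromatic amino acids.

Phenylalanine (F), tryptophan (W), and tyrosine (Y) have aromatic ring side chains.
Tryptophan is in this group.

True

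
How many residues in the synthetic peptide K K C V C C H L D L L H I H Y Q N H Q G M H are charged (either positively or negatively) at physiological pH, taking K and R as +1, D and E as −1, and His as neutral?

Charged side chains at pH ~7.4: K, R (positive); D, E (negative).
Matching residues: K1, K2, D9.

3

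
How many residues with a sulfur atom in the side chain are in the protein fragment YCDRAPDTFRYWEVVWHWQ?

1

The sulfur-bearing residues are cysteine (–SH) and methionine (–S–CH₃).
Matching residues: C2.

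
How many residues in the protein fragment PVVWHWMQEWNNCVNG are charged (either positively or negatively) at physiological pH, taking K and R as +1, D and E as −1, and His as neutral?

1

Charged side chains at pH ~7.4: K, R (positive); D, E (negative).
Matching residues: E9.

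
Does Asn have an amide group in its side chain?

The amide-side-chain residues are Asn (N) and Gln (Q).
Asparagine is in this group.

Yes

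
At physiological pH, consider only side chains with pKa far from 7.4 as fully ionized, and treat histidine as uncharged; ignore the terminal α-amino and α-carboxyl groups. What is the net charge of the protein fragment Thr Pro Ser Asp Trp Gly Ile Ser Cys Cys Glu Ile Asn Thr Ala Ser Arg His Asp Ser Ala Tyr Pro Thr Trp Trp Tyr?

-2

The side chains ionized at physiological pH are Lys/Arg (+1) and Asp/Glu (−1); with His treated as neutral, nothing else contributes.
Positive (K, R): Arg17 → +1.
Negative (D, E): Asp4, Glu11, Asp19 → −3.
Net charge = (+1) + (−3) = −2.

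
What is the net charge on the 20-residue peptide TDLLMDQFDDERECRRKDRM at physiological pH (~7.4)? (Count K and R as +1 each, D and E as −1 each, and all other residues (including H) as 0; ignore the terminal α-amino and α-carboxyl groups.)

-2

Positive (K, R): R12, R15, R16, K17, R19 → +5.
Negative (D, E): D2, D6, D9, D10, E11, E13, D18 → −7.
Net charge = (+5) + (−7) = −2.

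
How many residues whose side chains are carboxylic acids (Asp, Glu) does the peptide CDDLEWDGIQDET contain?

6

Matching residues: D2, D3, E5, D7, D11, E12.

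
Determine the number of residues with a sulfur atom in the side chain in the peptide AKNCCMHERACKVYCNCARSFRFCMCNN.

Only Cys (C) and Met (M) have a sulfur atom in the side chain.
Matching residues: C4, C5, M6, C11, C15, C17, C24, M25, C26.

9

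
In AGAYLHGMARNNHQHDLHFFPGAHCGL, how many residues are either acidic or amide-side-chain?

4

Acidic: D, E. Amide-side-chain: N, Q.
Acidic residues here: D16 (1).
Amide-side-chain residues here: N11, N12, Q14 (3).
The two groups share no amino acid, so total = 1 + 3 = 4.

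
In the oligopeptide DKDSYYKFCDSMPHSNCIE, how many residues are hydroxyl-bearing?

5

The –OH-bearing residues are Ser, Thr (aliphatic alcohols), and Tyr (phenol).
Matching residues: S4, Y5, Y6, S11, S15.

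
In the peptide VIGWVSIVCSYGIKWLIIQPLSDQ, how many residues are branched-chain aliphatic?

10

V, L, and I make up the branched-chain aliphatic group.
Matching residues: V1, I2, V5, I7, V8, I13, L16, I17, I18, L21.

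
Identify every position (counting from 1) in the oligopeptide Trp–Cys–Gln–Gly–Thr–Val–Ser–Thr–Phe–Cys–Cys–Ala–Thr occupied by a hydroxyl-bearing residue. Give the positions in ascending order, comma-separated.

Matching residues: Thr5, Ser7, Thr8, Thr13.

5, 7, 8, 13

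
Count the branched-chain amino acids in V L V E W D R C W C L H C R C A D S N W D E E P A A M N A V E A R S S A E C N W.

Valine (V), leucine (L), and isoleucine (I) are the branched-chain amino acids.
Matching residues: V1, L2, V3, L11, V30.

5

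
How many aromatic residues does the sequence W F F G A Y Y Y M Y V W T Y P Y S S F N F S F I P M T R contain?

13

The aromatic amino acids are Phe (F, benzyl), Trp (W, indole), and Tyr (Y, phenol).
Matching residues: W1, F2, F3, Y6, Y7, Y8, Y10, W12, Y14, Y16, F19, F21, F23.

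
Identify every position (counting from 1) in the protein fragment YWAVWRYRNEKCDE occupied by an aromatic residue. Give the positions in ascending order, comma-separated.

1, 2, 5, 7

The aromatic amino acids are Phe (F, benzyl), Trp (W, indole), and Tyr (Y, phenol).
Matching residues: Y1, W2, W5, Y7.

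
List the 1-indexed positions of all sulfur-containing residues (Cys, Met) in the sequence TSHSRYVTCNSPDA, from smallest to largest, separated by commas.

9

Matching residues: C9.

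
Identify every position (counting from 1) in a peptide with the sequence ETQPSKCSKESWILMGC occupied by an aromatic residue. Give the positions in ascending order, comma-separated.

F, W, and Y each carry an aromatic ring on the side chain.
Matching residues: W12.

12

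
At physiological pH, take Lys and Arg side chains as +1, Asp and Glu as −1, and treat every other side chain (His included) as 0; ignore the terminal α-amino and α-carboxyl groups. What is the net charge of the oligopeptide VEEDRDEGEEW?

Positive (K, R): R5 → +1.
Negative (D, E): E2, E3, D4, D6, E7, E9, E10 → −7.
Net charge = (+1) + (−7) = −6.

-6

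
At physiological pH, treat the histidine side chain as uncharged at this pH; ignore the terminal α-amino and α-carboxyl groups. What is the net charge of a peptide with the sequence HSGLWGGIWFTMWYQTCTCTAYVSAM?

The side chains ionized at physiological pH are Lys/Arg (+1) and Asp/Glu (−1); with His treated as neutral, nothing else contributes.
Positive (K, R): none → +0.
Negative (D, E): none → −0.
Net charge = (+0) + (−0) = 0.

0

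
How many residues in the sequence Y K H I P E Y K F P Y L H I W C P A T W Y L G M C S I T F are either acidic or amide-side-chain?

1

Acidic: D, E. Amide-side-chain: N, Q.
Acidic residues here: E6 (1).
Amide-side-chain residues here: none (0).
The two groups share no amino acid, so total = 1 + 0 = 1.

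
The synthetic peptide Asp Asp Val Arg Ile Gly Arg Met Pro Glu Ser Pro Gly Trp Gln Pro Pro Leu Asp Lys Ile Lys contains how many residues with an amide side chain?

1

Only N (asparagine) and Q (glutamine) carry a side-chain carboxamide.
Matching residues: Gln15.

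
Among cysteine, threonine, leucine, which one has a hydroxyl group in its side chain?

Serine (S), threonine (T), and tyrosine (Y) each carry a hydroxyl group on the side chain.
Of the listed options, only threonine belongs to this group.

threonine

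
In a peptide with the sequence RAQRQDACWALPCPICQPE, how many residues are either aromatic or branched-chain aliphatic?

Aromatic: F, W, Y. Branched-chain aliphatic: I, L, V.
Aromatic residues here: W9 (1).
Branched-chain aliphatic residues here: L11, I15 (2).
The two groups share no amino acid, so total = 1 + 2 = 3.

3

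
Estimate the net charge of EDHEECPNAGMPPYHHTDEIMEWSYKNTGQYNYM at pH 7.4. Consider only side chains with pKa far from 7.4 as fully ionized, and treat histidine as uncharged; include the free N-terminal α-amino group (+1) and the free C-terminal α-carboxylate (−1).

The side chains ionized at physiological pH are Lys/Arg (+1) and Asp/Glu (−1); with His treated as neutral, nothing else contributes.
Positive (K, R): K26 → +1.
Negative (D, E): E1, D2, E4, E5, D18, E19, E22 → −7.
The N-terminus (+1) and C-terminus (−1) cancel.
Net charge = (+1) + (−7) = −6.

-6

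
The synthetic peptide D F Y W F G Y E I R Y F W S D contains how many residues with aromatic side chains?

8

F, W, and Y each carry an aromatic ring on the side chain.
Matching residues: F2, Y3, W4, F5, Y7, Y11, F12, W13.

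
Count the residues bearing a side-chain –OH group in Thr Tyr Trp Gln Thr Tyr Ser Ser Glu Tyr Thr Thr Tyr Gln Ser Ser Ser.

13

Serine (S), threonine (T), and tyrosine (Y) each carry a hydroxyl group on the side chain.
Matching residues: Thr1, Tyr2, Thr5, Tyr6, Ser7, Ser8, Tyr10, Thr11, Thr12, Tyr13, Ser15, Ser16, Ser17.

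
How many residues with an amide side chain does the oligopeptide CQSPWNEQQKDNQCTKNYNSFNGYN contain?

Asparagine (N) and glutamine (Q) have uncharged amide side chains.
Matching residues: Q2, N6, Q8, Q9, N12, Q13, N17, N19, N22, N25.

10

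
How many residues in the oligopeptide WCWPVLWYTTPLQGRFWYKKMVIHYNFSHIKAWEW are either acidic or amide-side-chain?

3

Acidic: D, E. Amide-side-chain: N, Q.
Acidic residues here: E34 (1).
Amide-side-chain residues here: Q13, N26 (2).
The two groups share no amino acid, so total = 1 + 2 = 3.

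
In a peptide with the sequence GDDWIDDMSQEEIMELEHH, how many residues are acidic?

8

The acidic residues are Asp (D) and Glu (E), whose side chains end in a carboxylate group.
Matching residues: D2, D3, D6, D7, E11, E12, E15, E17.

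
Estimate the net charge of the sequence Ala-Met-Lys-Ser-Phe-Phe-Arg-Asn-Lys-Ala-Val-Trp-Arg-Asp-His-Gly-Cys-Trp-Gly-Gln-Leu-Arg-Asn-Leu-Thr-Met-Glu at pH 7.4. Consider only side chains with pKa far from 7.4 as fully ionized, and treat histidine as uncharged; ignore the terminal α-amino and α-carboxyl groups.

+3

Near pH 7.4, K and R contribute +1 each, D and E contribute −1 each, and every other side chain (His included, as stated) is uncharged.
Positive (K, R): Lys3, Arg7, Lys9, Arg13, Arg22 → +5.
Negative (D, E): Asp14, Glu27 → −2.
Net charge = (+5) + (−2) = +3.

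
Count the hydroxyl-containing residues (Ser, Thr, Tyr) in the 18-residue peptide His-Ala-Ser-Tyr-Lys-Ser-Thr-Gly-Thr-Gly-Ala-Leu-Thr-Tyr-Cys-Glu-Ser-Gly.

8

Matching residues: Ser3, Tyr4, Ser6, Thr7, Thr9, Thr13, Tyr14, Ser17.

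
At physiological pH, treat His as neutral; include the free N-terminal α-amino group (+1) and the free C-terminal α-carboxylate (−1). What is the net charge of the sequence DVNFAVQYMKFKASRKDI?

The side chains ionized at physiological pH are Lys/Arg (+1) and Asp/Glu (−1); with His treated as neutral, nothing else contributes.
Positive (K, R): K10, K12, R15, K16 → +4.
Negative (D, E): D1, D17 → −2.
The N-terminus (+1) and C-terminus (−1) cancel.
Net charge = (+4) + (−2) = +2.

+2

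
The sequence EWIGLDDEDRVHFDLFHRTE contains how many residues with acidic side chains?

Only D (aspartate) and E (glutamate) carry a side-chain carboxylic acid.
Matching residues: E1, D6, D7, E8, D9, D14, E20.

7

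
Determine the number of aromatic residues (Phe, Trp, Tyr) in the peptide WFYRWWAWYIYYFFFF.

Matching residues: W1, F2, Y3, W5, W6, W8, Y9, Y11, Y12, F13, F14, F15, F16.

13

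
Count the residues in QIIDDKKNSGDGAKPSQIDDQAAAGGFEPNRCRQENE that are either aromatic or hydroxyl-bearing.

3

Aromatic: F, W, Y. Hydroxyl-bearing: S, T, Y.
Aromatic residues here: F27 (1).
Hydroxyl-bearing residues here: S9, S16 (2).
(Y belongs to both groups, but none appear in this sequence.) Total = 1 + 2 = 3.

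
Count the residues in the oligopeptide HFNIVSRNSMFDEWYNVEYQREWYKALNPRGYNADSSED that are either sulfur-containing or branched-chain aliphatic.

5

Sulfur-containing: C, M. Branched-chain aliphatic: I, L, V.
Sulfur-containing residues here: M10 (1).
Branched-chain aliphatic residues here: I4, V5, V17, L27 (4).
The two groups share no amino acid, so total = 1 + 4 = 5.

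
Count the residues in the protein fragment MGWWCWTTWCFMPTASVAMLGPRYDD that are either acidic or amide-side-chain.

2

Acidic: D, E. Amide-side-chain: N, Q.
Acidic residues here: D25, D26 (2).
Amide-side-chain residues here: none (0).
The two groups share no amino acid, so total = 2 + 0 = 2.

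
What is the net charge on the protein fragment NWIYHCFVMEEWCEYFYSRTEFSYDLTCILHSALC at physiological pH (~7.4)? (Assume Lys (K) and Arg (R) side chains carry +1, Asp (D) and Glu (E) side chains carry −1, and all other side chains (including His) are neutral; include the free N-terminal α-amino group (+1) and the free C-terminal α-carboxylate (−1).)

Positive (K, R): R19 → +1.
Negative (D, E): E10, E11, E14, E21, D25 → −5.
The N-terminus (+1) and C-terminus (−1) cancel.
Net charge = (+1) + (−5) = −4.

-4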